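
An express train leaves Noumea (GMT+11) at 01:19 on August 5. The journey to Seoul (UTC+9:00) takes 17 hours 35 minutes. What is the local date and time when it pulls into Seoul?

Convert departure to UTC: 01:19 − 11:00 = 14:19 UTC on Aug 4.
Add 17 hours and 35 minutes travel time → 07:54 UTC (Aug 5).
Seoul is UTC+9:00, so local arrival = 07:54 + 9:00 = 16:54 on Aug 5.

16:54 on August 5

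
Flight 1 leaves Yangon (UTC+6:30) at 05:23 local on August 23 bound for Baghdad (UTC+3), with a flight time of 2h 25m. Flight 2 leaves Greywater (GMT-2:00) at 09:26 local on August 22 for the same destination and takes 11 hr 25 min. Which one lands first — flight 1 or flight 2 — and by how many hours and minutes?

Flight 1 in UTC: 05:23 − 6:30 = 22:53 on Aug 22.
+2 hours and 25 minutes → arrive 01:18 UTC on Aug 23.
Flight 2 in UTC: 09:26 + 2:00 = 11:26 on Aug 22.
+11 hours 25 minutes → arrive 22:51 UTC on Aug 22.
Flight 2 lands earlier by 2 hours 27 minutes.

the second, by 2 hours 27 minutes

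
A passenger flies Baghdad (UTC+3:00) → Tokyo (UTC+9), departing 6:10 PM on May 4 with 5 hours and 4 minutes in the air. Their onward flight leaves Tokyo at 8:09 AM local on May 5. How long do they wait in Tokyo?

Convert departure to UTC: 6:10 PM − 3:00 = 3:10 PM UTC on May 4.
Add 5 hours and 4 minutes flight time → 8:14 PM UTC.
Tokyo is UTC+9:00, so local arrival = 8:14 PM + 9:00 = 5:14 AM on May 5.
Layover = 8:09 AM − 5:14 AM = 2 hours 55 minutes.

2 hours 55 minutes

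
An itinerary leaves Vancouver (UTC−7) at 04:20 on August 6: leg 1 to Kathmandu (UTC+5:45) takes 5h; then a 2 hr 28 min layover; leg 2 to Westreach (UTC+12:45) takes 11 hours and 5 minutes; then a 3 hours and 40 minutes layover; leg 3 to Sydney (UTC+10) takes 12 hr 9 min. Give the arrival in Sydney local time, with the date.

Convert departure to UTC: 04:20 + 7:00 = 11:20 UTC on Aug 6.
Add 5 hours leg 1 → 16:20 UTC.
Add 2 hours and 28 minutes layover in Kathmandu → 18:48 UTC.
Add 11 hours 5 minutes leg 2 → 05:53 UTC (Aug 7).
Add 3 hours 40 minutes layover in Westreach → 09:33 UTC.
Add 12 hours 9 minutes leg 3 → 21:42 UTC.
Sydney is UTC+10:00, so local arrival = 21:42 + 10:00 = 07:42 on Aug 8.

07:42 on August 8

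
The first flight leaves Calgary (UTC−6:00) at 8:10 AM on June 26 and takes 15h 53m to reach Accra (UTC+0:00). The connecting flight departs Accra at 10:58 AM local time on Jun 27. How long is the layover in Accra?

Convert departure to UTC: 8:10 AM + 6:00 = 2:10 PM UTC on Jun 26.
Add 15 hours and 53 minutes flight time → 6:03 AM UTC (Jun 27).
Accra is UTC+0, so local arrival is the same: 6:03 AM on Jun 27.
Layover = 10:58 AM − 6:03 AM = 4 hours 55 minutes.

4 hours 55 minutes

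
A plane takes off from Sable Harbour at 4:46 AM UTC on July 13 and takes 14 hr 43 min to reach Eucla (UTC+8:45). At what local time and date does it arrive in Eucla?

4:14 AM on Jul 14

Departure is given in UTC: 4:46 AM on Jul 13.
Add 14 hours 43 minutes → 7:29 PM UTC.
Eucla is UTC+8:45: 7:29 PM + 8:45 = 4:14 AM on Jul 14.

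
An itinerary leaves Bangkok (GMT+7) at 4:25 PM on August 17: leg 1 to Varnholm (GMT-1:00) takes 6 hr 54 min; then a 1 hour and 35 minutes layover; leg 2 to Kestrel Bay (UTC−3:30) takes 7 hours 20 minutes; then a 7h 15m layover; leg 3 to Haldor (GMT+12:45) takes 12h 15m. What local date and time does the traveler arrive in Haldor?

Convert departure to UTC: 4:25 PM − 7:00 = 9:25 AM UTC on Aug 17.
Add 6 hours 54 minutes leg 1 → 4:19 PM UTC.
Add 1 hour and 35 minutes layover in Varnholm → 5:54 PM UTC.
Add 7 hours and 20 minutes leg 2 → 1:14 AM UTC (Aug 18).
Add 7 hours 15 minutes layover in Kestrel Bay → 8:29 AM UTC.
Add 12 hours 15 minutes leg 3 → 8:44 PM UTC.
Haldor is UTC+12:45, so local arrival = 8:44 PM + 12:45 = 9:29 AM on Aug 19.

9:29 AM on August 19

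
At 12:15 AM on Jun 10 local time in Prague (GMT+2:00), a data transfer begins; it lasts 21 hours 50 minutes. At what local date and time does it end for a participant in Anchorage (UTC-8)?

Convert start to UTC: 12:15 AM − 2:00 = 10:15 PM UTC on Jun 9.
Add 21 hours and 50 minutes duration → 8:05 PM UTC (Jun 10).
Anchorage is UTC−8:00, so local end time = 8:05 PM − 8:00 = 12:05 PM on Jun 10.

12:05 PM on June 10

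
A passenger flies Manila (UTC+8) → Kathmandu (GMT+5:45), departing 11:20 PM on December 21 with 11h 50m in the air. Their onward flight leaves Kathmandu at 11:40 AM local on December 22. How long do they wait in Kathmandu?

2 hours 45 minutes

Convert departure to UTC: 11:20 PM − 8:00 = 3:20 PM UTC on Dec 21.
Add 11 hours 50 minutes flight time → 3:10 AM UTC (Dec 22).
Kathmandu is UTC+5:45, so local arrival = 3:10 AM + 5:45 = 8:55 AM on Dec 22.
Layover = 11:40 AM − 8:55 AM = 2 hours 45 minutes.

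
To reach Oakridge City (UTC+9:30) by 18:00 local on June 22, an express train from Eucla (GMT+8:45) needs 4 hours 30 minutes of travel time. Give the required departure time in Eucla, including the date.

Target arrival in UTC: 18:00 − 9:30 = 08:30 on Jun 22.
Subtract 4 hours and 30 minutes → departure 04:00 UTC on Jun 22.
Eucla is UTC+8:45: 04:00 + 8:45 = 12:45 on Jun 22.

12:45 on June 22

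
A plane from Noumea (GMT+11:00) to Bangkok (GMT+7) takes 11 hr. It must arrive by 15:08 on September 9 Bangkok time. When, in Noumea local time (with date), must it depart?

08:08 on September 9

Target arrival in UTC: 15:08 − 7:00 = 08:08 on Sep 9.
Subtract 11 hours → departure 21:08 UTC on Sep 8.
Noumea is UTC+11:00: 21:08 + 11:00 = 08:08 on Sep 9.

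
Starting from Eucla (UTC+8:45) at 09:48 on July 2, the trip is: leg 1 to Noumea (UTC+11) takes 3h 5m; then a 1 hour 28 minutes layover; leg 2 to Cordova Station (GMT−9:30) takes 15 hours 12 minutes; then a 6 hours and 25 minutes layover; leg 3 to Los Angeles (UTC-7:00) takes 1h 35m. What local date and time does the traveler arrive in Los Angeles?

Convert departure to UTC: 09:48 − 8:45 = 01:03 UTC on Jul 2.
Add 3 hours 5 minutes leg 1 → 04:08 UTC.
Add 1 hour and 28 minutes layover in Noumea → 05:36 UTC.
Add 15 hours and 12 minutes leg 2 → 20:48 UTC.
Add 6 hours 25 minutes layover in Cordova Station → 03:13 UTC (Jul 3).
Add 1 hour and 35 minutes leg 3 → 04:48 UTC.
Los Angeles is UTC−7:00, so local arrival = 04:48 − 7:00 = 21:48 on Jul 2.

21:48 on Jul 2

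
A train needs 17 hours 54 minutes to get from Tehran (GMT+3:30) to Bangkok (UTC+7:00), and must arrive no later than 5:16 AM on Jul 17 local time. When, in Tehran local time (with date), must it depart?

7:52 AM on July 16

Target arrival in UTC: 5:16 AM − 7:00 = 10:16 PM on Jul 16.
Subtract 17 hours and 54 minutes → departure 4:22 AM UTC on Jul 16.
Tehran is UTC+3:30: 4:22 AM + 3:30 = 7:52 AM on Jul 16.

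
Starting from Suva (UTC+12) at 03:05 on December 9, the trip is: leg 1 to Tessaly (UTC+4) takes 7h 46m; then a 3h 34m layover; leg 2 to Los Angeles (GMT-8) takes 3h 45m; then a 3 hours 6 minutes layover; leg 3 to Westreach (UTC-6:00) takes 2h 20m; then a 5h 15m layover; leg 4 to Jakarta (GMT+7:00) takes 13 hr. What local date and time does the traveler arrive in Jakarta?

12:51 on Dec 10

Convert departure to UTC: 03:05 − 12:00 = 15:05 UTC on Dec 8.
Add 7 hours 46 minutes leg 1 → 22:51 UTC.
Add 3 hours and 34 minutes layover in Tessaly → 02:25 UTC (Dec 9).
Add 3 hours and 45 minutes leg 2 → 06:10 UTC.
Add 3 hours and 6 minutes layover in Los Angeles → 09:16 UTC.
Add 2 hours 20 minutes leg 3 → 11:36 UTC.
Add 5 hours 15 minutes layover in Westreach → 16:51 UTC.
Add 13 hours leg 4 → 05:51 UTC (Dec 10).
Jakarta is UTC+7:00, so local arrival = 05:51 + 7:00 = 12:51 on Dec 10.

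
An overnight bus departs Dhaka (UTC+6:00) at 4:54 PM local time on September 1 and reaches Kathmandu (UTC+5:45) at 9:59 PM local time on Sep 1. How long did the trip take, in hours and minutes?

Departure in UTC: 4:54 PM − 6:00 = 10:54 AM on Sep 1.
Arrival in UTC: 9:59 PM − 5:45 = 4:14 PM on Sep 1.
Elapsed = 4:14 PM − 10:54 AM = 5 hours 20 minutes.

5 hours 20 minutes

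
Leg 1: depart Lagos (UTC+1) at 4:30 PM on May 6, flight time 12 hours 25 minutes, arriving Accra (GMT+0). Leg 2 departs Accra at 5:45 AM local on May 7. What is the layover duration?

1 hour 50 minutes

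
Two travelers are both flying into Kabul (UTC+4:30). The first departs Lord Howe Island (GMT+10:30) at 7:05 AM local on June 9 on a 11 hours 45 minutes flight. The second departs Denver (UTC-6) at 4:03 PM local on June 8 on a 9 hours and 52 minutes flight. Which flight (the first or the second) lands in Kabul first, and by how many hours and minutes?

the second, by 25 minutes

Flight 1 in UTC: 7:05 AM − 10:30 = 8:35 PM on Jun 8.
+11 hours 45 minutes → arrive 8:20 AM UTC on Jun 9.
Flight 2 in UTC: 4:03 PM + 6:00 = 10:03 PM on Jun 8.
+9 hours 52 minutes → arrive 7:55 AM UTC on Jun 9.
Flight 2 lands earlier by 25 minutes.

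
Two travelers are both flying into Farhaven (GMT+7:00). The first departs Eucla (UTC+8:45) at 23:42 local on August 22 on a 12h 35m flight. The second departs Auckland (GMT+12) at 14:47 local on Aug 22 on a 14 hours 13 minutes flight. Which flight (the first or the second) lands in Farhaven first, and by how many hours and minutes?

Flight 1 in UTC: 23:42 − 8:45 = 14:57 on Aug 22.
+12 hours and 35 minutes → arrive 03:32 UTC on Aug 23.
Flight 2 in UTC: 14:47 − 12:00 = 02:47 on Aug 22.
+14 hours 13 minutes → arrive 17:00 UTC on Aug 22.
Flight 2 lands earlier by 10 hours 32 minutes.

the second, by 10 hours 32 minutes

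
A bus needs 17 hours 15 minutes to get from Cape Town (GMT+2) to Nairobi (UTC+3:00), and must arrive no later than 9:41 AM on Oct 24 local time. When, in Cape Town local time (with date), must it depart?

Target arrival in UTC: 9:41 AM − 3:00 = 6:41 AM on Oct 24.
Subtract 17 hours 15 minutes → departure 1:26 PM UTC on Oct 23.
Cape Town is UTC+2:00: 1:26 PM + 2:00 = 3:26 PM on Oct 23.

3:26 PM on October 23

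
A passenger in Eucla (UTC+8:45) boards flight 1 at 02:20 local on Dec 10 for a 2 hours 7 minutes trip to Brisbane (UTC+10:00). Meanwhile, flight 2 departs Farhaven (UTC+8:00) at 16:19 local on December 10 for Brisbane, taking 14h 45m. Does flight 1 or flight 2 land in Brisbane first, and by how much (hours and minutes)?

the first, by 27 hours 22 minutes

Flight 1 in UTC: 02:20 − 8:45 = 17:35 on Dec 9.
+2 hours and 7 minutes → arrive 19:42 UTC on Dec 9.
Flight 2 in UTC: 16:19 − 8:00 = 08:19 on Dec 10.
+14 hours 45 minutes → arrive 23:04 UTC on Dec 10.
Flight 1 lands earlier by 27 hours 22 minutes.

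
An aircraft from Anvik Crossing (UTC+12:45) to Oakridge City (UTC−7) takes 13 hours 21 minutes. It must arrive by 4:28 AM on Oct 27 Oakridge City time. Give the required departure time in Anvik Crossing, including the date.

Target arrival in UTC: 4:28 AM + 7:00 = 11:28 AM on Oct 27.
Subtract 13 hours and 21 minutes → departure 10:07 PM UTC on Oct 26.
Anvik Crossing is UTC+12:45: 10:07 PM + 12:45 = 10:52 AM on Oct 27.

10:52 AM on October 27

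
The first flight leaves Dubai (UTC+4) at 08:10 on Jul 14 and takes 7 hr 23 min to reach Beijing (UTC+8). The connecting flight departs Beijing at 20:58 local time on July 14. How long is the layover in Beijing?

Convert departure to UTC: 08:10 − 4:00 = 04:10 UTC on Jul 14.
Add 7 hours and 23 minutes flight time → 11:33 UTC.
Beijing is UTC+8:00, so local arrival = 11:33 + 8:00 = 19:33 on Jul 14.
Layover = 20:58 − 19:33 = 1 hour 25 minutes.

1 hour 25 minutes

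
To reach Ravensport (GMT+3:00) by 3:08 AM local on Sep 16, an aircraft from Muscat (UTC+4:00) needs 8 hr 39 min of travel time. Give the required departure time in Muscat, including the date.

Target arrival in UTC: 3:08 AM − 3:00 = 12:08 AM on Sep 16.
Subtract 8 hours 39 minutes → departure 3:29 PM UTC on Sep 15.
Muscat is UTC+4:00: 3:29 PM + 4:00 = 7:29 PM on Sep 15.

7:29 PM on September 15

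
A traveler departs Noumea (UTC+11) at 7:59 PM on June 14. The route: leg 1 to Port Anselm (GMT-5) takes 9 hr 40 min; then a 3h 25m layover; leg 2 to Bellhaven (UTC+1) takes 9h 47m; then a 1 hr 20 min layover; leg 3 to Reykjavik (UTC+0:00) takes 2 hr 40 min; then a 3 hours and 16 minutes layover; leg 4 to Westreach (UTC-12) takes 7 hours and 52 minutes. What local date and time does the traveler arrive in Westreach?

10:59 AM on June 15

Convert departure to UTC: 7:59 PM − 11:00 = 8:59 AM UTC on Jun 14.
Add 9 hours 40 minutes leg 1 → 6:39 PM UTC.
Add 3 hours and 25 minutes layover in Port Anselm → 10:04 PM UTC.
Add 9 hours 47 minutes leg 2 → 7:51 AM UTC (Jun 15).
Add 1 hour 20 minutes layover in Bellhaven → 9:11 AM UTC.
Add 2 hours 40 minutes leg 3 → 11:51 AM UTC.
Add 3 hours 16 minutes layover in Reykjavik → 3:07 PM UTC.
Add 7 hours 52 minutes leg 4 → 10:59 PM UTC.
Westreach is UTC−12:00, so local arrival = 10:59 PM − 12:00 = 10:59 AM on Jun 15.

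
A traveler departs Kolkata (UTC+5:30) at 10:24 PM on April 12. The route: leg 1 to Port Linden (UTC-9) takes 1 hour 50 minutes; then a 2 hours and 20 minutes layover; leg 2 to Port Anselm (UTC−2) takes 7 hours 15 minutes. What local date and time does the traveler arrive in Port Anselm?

2:19 AM on April 13

Convert departure to UTC: 10:24 PM − 5:30 = 4:54 PM UTC on Apr 12.
Add 1 hour and 50 minutes leg 1 → 6:44 PM UTC.
Add 2 hours and 20 minutes layover in Port Linden → 9:04 PM UTC.
Add 7 hours and 15 minutes leg 2 → 4:19 AM UTC (Apr 13).
Port Anselm is UTC−2:00, so local arrival = 4:19 AM − 2:00 = 2:19 AM on Apr 13.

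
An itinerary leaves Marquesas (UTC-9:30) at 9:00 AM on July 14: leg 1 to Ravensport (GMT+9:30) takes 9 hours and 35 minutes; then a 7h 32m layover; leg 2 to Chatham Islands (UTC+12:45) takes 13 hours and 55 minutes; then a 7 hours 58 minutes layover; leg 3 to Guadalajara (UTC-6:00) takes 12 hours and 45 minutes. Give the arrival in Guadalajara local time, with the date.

4:15 PM on July 16

Convert departure to UTC: 9:00 AM + 9:30 = 6:30 PM UTC on Jul 14.
Add 9 hours 35 minutes leg 1 → 4:05 AM UTC (Jul 15).
Add 7 hours 32 minutes layover in Ravensport → 11:37 AM UTC.
Add 13 hours and 55 minutes leg 2 → 1:32 AM UTC (Jul 16).
Add 7 hours and 58 minutes layover in Chatham Islands → 9:30 AM UTC.
Add 12 hours and 45 minutes leg 3 → 10:15 PM UTC.
Guadalajara is UTC−6:00, so local arrival = 10:15 PM − 6:00 = 4:15 PM on Jul 16.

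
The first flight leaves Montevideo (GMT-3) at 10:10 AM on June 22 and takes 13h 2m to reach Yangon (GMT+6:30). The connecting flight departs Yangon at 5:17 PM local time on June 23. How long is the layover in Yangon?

Convert departure to UTC: 10:10 AM + 3:00 = 1:10 PM UTC on Jun 22.
Add 13 hours 2 minutes flight time → 2:12 AM UTC (Jun 23).
Yangon is UTC+6:30, so local arrival = 2:12 AM + 6:30 = 8:42 AM on Jun 23.
Layover = 5:17 PM − 8:42 AM = 8 hours 35 minutes.

8 hours 35 minutes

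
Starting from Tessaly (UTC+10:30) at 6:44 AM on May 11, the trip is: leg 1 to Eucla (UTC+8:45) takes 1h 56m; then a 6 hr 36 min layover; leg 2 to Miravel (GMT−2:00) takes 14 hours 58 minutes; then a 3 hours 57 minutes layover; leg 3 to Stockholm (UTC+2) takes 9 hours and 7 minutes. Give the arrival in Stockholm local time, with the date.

10:48 AM on May 12

Convert departure to UTC: 6:44 AM − 10:30 = 8:14 PM UTC on May 10.
Add 1 hour and 56 minutes leg 1 → 10:10 PM UTC.
Add 6 hours and 36 minutes layover in Eucla → 4:46 AM UTC (May 11).
Add 14 hours and 58 minutes leg 2 → 7:44 PM UTC.
Add 3 hours and 57 minutes layover in Miravel → 11:41 PM UTC.
Add 9 hours 7 minutes leg 3 → 8:48 AM UTC (May 12).
Stockholm is UTC+2:00, so local arrival = 8:48 AM + 2:00 = 10:48 AM on May 12.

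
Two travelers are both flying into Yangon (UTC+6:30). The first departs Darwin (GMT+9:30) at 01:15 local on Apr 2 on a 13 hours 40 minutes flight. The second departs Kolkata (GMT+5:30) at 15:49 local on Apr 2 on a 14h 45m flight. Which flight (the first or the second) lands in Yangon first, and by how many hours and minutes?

Flight 1 in UTC: 01:15 − 9:30 = 15:45 on Apr 1.
+13 hours and 40 minutes → arrive 05:25 UTC on Apr 2.
Flight 2 in UTC: 15:49 − 5:30 = 10:19 on Apr 2.
+14 hours 45 minutes → arrive 01:04 UTC on Apr 3.
Flight 1 lands earlier by 19 hours 39 minutes.

the first, by 19 hours 39 minutes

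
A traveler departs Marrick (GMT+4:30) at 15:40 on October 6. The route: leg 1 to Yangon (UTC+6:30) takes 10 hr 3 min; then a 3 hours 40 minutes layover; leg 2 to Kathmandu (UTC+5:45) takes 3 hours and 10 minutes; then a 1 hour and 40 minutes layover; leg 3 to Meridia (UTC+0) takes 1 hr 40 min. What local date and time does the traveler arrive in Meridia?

07:23 on Oct 7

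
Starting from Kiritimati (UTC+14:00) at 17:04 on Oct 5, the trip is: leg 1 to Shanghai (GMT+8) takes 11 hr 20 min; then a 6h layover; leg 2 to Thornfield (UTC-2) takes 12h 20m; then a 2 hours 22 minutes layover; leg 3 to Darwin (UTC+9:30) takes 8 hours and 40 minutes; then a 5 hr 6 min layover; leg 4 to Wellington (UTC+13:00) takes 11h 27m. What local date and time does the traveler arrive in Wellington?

Convert departure to UTC: 17:04 − 14:00 = 03:04 UTC on Oct 5.
Add 11 hours 20 minutes leg 1 → 14:24 UTC.
Add 6 hours layover in Shanghai → 20:24 UTC.
Add 12 hours 20 minutes leg 2 → 08:44 UTC (Oct 6).
Add 2 hours and 22 minutes layover in Thornfield → 11:06 UTC.
Add 8 hours and 40 minutes leg 3 → 19:46 UTC.
Add 5 hours and 6 minutes layover in Darwin → 00:52 UTC (Oct 7).
Add 11 hours 27 minutes leg 4 → 12:19 UTC.
Wellington is UTC+13:00, so local arrival = 12:19 + 13:00 = 01:19 on Oct 8.

01:19 on October 8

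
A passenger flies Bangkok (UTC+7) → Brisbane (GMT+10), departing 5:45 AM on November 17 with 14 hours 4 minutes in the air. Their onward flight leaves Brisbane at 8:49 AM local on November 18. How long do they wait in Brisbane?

10 hours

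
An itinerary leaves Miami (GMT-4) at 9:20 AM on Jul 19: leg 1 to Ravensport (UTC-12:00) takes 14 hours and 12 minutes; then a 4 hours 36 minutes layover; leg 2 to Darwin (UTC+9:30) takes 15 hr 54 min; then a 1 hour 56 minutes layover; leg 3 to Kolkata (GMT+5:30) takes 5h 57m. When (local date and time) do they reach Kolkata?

1:25 PM on July 21

Convert departure to UTC: 9:20 AM + 4:00 = 1:20 PM UTC on Jul 19.
Add 14 hours and 12 minutes leg 1 → 3:32 AM UTC (Jul 20).
Add 4 hours 36 minutes layover in Ravensport → 8:08 AM UTC.
Add 15 hours and 54 minutes leg 2 → 12:02 AM UTC (Jul 21).
Add 1 hour 56 minutes layover in Darwin → 1:58 AM UTC.
Add 5 hours and 57 minutes leg 3 → 7:55 AM UTC.
Kolkata is UTC+5:30, so local arrival = 7:55 AM + 5:30 = 1:25 PM on Jul 21.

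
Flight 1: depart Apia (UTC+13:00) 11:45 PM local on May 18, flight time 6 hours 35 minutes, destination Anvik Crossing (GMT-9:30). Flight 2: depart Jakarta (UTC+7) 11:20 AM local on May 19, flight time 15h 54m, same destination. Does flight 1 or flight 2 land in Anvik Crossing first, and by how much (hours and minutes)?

the first, by 26 hours 54 minutes

Flight 1 in UTC: 11:45 PM − 13:00 = 10:45 AM on May 18.
+6 hours 35 minutes → arrive 5:20 PM UTC on May 18.
Flight 2 in UTC: 11:20 AM − 7:00 = 4:20 AM on May 19.
+15 hours and 54 minutes → arrive 8:14 PM UTC on May 19.
Flight 1 lands earlier by 26 hours 54 minutes.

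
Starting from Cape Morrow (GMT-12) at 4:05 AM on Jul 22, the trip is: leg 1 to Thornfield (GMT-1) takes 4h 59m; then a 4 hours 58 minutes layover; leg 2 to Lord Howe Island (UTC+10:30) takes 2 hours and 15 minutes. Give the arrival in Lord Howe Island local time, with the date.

2:47 PM on July 23

Convert departure to UTC: 4:05 AM + 12:00 = 4:05 PM UTC on Jul 22.
Add 4 hours 59 minutes leg 1 → 9:04 PM UTC.
Add 4 hours 58 minutes layover in Thornfield → 2:02 AM UTC (Jul 23).
Add 2 hours 15 minutes leg 2 → 4:17 AM UTC.
Lord Howe Island is UTC+10:30, so local arrival = 4:17 AM + 10:30 = 2:47 PM on Jul 23.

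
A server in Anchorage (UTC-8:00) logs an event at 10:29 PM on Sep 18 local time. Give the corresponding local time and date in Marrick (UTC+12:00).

6:29 PM on September 19

In UTC: 10:29 PM + 8:00 = 6:29 AM on Sep 19.
Marrick is UTC+12:00: 6:29 AM + 12:00 = 6:29 PM on Sep 19.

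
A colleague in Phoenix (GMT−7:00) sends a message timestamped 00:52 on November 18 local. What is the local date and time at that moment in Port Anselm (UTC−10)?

In UTC: 00:52 + 7:00 = 07:52 on Nov 18.
Port Anselm is UTC−10:00: 07:52 − 10:00 = 21:52 on Nov 17.

21:52 on November 17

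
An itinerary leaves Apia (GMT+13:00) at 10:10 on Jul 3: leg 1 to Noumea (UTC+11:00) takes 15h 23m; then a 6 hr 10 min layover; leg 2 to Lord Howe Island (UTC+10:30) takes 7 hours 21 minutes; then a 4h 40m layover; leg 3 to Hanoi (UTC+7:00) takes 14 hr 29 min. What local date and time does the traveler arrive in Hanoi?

Convert departure to UTC: 10:10 − 13:00 = 21:10 UTC on Jul 2.
Add 15 hours 23 minutes leg 1 → 12:33 UTC (Jul 3).
Add 6 hours and 10 minutes layover in Noumea → 18:43 UTC.
Add 7 hours 21 minutes leg 2 → 02:04 UTC (Jul 4).
Add 4 hours and 40 minutes layover in Lord Howe Island → 06:44 UTC.
Add 14 hours 29 minutes leg 3 → 21:13 UTC.
Hanoi is UTC+7:00, so local arrival = 21:13 + 7:00 = 04:13 on Jul 5.

04:13 on July 5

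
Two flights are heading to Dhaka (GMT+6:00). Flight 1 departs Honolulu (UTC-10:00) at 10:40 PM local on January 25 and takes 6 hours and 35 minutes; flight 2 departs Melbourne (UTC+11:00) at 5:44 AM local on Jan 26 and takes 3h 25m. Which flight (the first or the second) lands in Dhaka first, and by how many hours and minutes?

Flight 1 in UTC: 10:40 PM + 10:00 = 8:40 AM on Jan 26.
+6 hours and 35 minutes → arrive 3:15 PM UTC on Jan 26.
Flight 2 in UTC: 5:44 AM − 11:00 = 6:44 PM on Jan 25.
+3 hours and 25 minutes → arrive 10:09 PM UTC on Jan 25.
Flight 2 lands earlier by 17 hours 6 minutes.

the second, by 17 hours 6 minutes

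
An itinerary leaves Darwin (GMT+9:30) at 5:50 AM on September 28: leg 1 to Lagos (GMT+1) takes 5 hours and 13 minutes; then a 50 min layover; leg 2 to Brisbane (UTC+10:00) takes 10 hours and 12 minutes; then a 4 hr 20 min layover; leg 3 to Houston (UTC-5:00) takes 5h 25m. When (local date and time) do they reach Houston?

Convert departure to UTC: 5:50 AM − 9:30 = 8:20 PM UTC on Sep 27.
Add 5 hours 13 minutes leg 1 → 1:33 AM UTC (Sep 28).
Add 50 minutes layover in Lagos → 2:23 AM UTC.
Add 10 hours 12 minutes leg 2 → 12:35 PM UTC.
Add 4 hours and 20 minutes layover in Brisbane → 4:55 PM UTC.
Add 5 hours and 25 minutes leg 3 → 10:20 PM UTC.
Houston is UTC−5:00, so local arrival = 10:20 PM − 5:00 = 5:20 PM on Sep 28.

5:20 PM on September 28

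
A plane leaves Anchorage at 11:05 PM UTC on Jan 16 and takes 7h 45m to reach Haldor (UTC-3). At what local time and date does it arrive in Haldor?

3:50 AM on Jan 17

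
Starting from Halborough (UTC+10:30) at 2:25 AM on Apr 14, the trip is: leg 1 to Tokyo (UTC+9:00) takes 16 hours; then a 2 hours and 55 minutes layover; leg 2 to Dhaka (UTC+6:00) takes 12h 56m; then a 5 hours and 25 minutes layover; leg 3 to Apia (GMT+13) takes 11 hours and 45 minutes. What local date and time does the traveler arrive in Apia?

Convert departure to UTC: 2:25 AM − 10:30 = 3:55 PM UTC on Apr 13.
Add 16 hours leg 1 → 7:55 AM UTC (Apr 14).
Add 2 hours and 55 minutes layover in Tokyo → 10:50 AM UTC.
Add 12 hours and 56 minutes leg 2 → 11:46 PM UTC.
Add 5 hours and 25 minutes layover in Dhaka → 5:11 AM UTC (Apr 15).
Add 11 hours 45 minutes leg 3 → 4:56 PM UTC.
Apia is UTC+13:00, so local arrival = 4:56 PM + 13:00 = 5:56 AM on Apr 16.

5:56 AM on April 16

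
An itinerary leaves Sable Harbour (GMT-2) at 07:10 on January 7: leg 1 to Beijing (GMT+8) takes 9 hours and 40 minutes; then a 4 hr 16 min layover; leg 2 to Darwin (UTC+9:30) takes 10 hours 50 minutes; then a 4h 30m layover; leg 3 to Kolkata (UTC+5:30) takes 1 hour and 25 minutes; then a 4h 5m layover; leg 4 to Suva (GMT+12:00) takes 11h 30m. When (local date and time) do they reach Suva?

19:26 on January 9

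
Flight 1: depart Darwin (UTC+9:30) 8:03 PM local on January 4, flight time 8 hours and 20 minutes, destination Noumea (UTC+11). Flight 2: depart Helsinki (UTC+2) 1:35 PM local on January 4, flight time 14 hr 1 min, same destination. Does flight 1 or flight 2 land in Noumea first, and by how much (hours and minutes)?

Flight 1 in UTC: 8:03 PM − 9:30 = 10:33 AM on Jan 4.
+8 hours 20 minutes → arrive 6:53 PM UTC on Jan 4.
Flight 2 in UTC: 1:35 PM − 2:00 = 11:35 AM on Jan 4.
+14 hours 1 minute → arrive 1:36 AM UTC on Jan 5.
Flight 1 lands earlier by 6 hours 43 minutes.

the first, by 6 hours 43 minutes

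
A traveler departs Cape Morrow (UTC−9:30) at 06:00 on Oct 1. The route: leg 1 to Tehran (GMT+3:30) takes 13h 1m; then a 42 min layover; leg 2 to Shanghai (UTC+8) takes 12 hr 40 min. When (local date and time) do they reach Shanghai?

Convert departure to UTC: 06:00 + 9:30 = 15:30 UTC on Oct 1.
Add 13 hours and 1 minute leg 1 → 04:31 UTC (Oct 2).
Add 42 minutes layover in Tehran → 05:13 UTC.
Add 12 hours and 40 minutes leg 2 → 17:53 UTC.
Shanghai is UTC+8:00, so local arrival = 17:53 + 8:00 = 01:53 on Oct 3.

01:53 on October 3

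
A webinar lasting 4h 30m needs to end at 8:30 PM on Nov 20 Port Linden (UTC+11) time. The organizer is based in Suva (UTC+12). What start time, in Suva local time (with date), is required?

Target end time in UTC: 8:30 PM − 11:00 = 9:30 AM on Nov 20.
Subtract 4 hours 30 minutes → start 5:00 AM UTC on Nov 20.
Suva is UTC+12:00: 5:00 AM + 12:00 = 5:00 PM on Nov 20.

5:00 PM on Nov 20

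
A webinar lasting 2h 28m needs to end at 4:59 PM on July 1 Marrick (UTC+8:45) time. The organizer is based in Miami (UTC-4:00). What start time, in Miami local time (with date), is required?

1:46 AM on Jul 1

Target end time in UTC: 4:59 PM − 8:45 = 8:14 AM on Jul 1.
Subtract 2 hours and 28 minutes → start 5:46 AM UTC on Jul 1.
Miami is UTC−4:00: 5:46 AM − 4:00 = 1:46 AM on Jul 1.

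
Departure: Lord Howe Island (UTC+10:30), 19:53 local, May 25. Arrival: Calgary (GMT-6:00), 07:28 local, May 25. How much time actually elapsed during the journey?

Calgary is 16:30 behind Lord Howe Island.
Clock-face elapsed time (ignoring zones) is −12 hours 25 minutes.
Actual elapsed = −12 hours 25 minutes + 16:30 = 4 hours 5 minutes.

4 hours 5 minutes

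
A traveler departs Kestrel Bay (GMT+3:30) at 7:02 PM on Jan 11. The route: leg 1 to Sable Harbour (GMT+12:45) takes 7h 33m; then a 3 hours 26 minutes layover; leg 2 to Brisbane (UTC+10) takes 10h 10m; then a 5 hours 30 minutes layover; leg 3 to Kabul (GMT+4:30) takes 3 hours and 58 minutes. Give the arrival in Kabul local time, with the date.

Convert departure to UTC: 7:02 PM − 3:30 = 3:32 PM UTC on Jan 11.
Add 7 hours and 33 minutes leg 1 → 11:05 PM UTC.
Add 3 hours and 26 minutes layover in Sable Harbour → 2:31 AM UTC (Jan 12).
Add 10 hours and 10 minutes leg 2 → 12:41 PM UTC.
Add 5 hours 30 minutes layover in Brisbane → 6:11 PM UTC.
Add 3 hours 58 minutes leg 3 → 10:09 PM UTC.
Kabul is UTC+4:30, so local arrival = 10:09 PM + 4:30 = 2:39 AM on Jan 13.

2:39 AM on Jan 13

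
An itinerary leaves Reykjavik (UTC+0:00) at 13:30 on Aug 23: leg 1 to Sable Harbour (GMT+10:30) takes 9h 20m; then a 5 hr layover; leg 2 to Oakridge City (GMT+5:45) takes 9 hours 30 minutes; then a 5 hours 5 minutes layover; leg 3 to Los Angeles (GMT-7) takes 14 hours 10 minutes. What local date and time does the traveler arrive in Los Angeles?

Reykjavik is at UTC+0, so departure is already 13:30 UTC on Aug 23.
Add 9 hours 20 minutes leg 1 → 22:50 UTC.
Add 5 hours layover in Sable Harbour → 03:50 UTC (Aug 24).
Add 9 hours 30 minutes leg 2 → 13:20 UTC.
Add 5 hours 5 minutes layover in Oakridge City → 18:25 UTC.
Add 14 hours and 10 minutes leg 3 → 08:35 UTC (Aug 25).
Los Angeles is UTC−7:00, so local arrival = 08:35 − 7:00 = 01:35 on Aug 25.

01:35 on August 25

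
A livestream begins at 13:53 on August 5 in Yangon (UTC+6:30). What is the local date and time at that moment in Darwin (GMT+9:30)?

16:53 on Aug 5

Darwin is 3:00 ahead of Yangon.
Shift by the zone difference: 13:53 + 3:00 = 16:53 on Aug 5 in Darwin.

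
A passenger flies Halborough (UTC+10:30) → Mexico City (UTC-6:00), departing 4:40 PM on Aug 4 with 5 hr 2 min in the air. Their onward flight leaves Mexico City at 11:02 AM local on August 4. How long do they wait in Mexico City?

5 hours 50 minutes

Convert departure to UTC: 4:40 PM − 10:30 = 6:10 AM UTC on Aug 4.
Add 5 hours 2 minutes flight time → 11:12 AM UTC.
Mexico City is UTC−6:00, so local arrival = 11:12 AM − 6:00 = 5:12 AM on Aug 4.
Layover = 11:02 AM − 5:12 AM = 5 hours 50 minutes.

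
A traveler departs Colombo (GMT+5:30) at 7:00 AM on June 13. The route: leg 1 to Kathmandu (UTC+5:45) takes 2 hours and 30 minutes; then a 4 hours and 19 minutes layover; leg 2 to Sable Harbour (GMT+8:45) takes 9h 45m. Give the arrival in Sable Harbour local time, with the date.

2:49 AM on June 14

Convert departure to UTC: 7:00 AM − 5:30 = 1:30 AM UTC on Jun 13.
Add 2 hours 30 minutes leg 1 → 4:00 AM UTC.
Add 4 hours and 19 minutes layover in Kathmandu → 8:19 AM UTC.
Add 9 hours 45 minutes leg 2 → 6:04 PM UTC.
Sable Harbour is UTC+8:45, so local arrival = 6:04 PM + 8:45 = 2:49 AM on Jun 14.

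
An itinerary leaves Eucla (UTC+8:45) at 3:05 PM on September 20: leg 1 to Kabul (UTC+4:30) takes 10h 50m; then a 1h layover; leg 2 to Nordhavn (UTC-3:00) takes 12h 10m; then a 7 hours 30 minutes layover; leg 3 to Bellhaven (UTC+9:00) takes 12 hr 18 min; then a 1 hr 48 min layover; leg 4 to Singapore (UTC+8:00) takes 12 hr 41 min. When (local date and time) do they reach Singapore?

Convert departure to UTC: 3:05 PM − 8:45 = 6:20 AM UTC on Sep 20.
Add 10 hours and 50 minutes leg 1 → 5:10 PM UTC.
Add 1 hour layover in Kabul → 6:10 PM UTC.
Add 12 hours and 10 minutes leg 2 → 6:20 AM UTC (Sep 21).
Add 7 hours and 30 minutes layover in Nordhavn → 1:50 PM UTC.
Add 12 hours and 18 minutes leg 3 → 2:08 AM UTC (Sep 22).
Add 1 hour and 48 minutes layover in Bellhaven → 3:56 AM UTC.
Add 12 hours 41 minutes leg 4 → 4:37 PM UTC.
Singapore is UTC+8:00, so local arrival = 4:37 PM + 8:00 = 12:37 AM on Sep 23.

12:37 AM on Sep 23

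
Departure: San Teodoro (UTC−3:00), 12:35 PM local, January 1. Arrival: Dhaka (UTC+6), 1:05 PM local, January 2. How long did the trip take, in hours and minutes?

Departure in UTC: 12:35 PM + 3:00 = 3:35 PM on Jan 1.
Arrival in UTC: 1:05 PM − 6:00 = 7:05 AM on Jan 2.
Elapsed = 7:05 AM − 3:35 PM (+1 day) = 15 hours 30 minutes.

15 hours 30 minutes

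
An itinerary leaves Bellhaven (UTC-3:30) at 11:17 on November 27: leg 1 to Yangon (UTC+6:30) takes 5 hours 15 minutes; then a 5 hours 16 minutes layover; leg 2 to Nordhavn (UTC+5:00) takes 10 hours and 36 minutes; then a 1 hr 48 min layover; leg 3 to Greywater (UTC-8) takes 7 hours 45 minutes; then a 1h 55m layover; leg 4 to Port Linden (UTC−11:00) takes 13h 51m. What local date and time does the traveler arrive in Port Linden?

Convert departure to UTC: 11:17 + 3:30 = 14:47 UTC on Nov 27.
Add 5 hours and 15 minutes leg 1 → 20:02 UTC.
Add 5 hours and 16 minutes layover in Yangon → 01:18 UTC (Nov 28).
Add 10 hours 36 minutes leg 2 → 11:54 UTC.
Add 1 hour 48 minutes layover in Nordhavn → 13:42 UTC.
Add 7 hours 45 minutes leg 3 → 21:27 UTC.
Add 1 hour and 55 minutes layover in Greywater → 23:22 UTC.
Add 13 hours and 51 minutes leg 4 → 13:13 UTC (Nov 29).
Port Linden is UTC−11:00, so local arrival = 13:13 − 11:00 = 02:13 on Nov 29.

02:13 on Nov 29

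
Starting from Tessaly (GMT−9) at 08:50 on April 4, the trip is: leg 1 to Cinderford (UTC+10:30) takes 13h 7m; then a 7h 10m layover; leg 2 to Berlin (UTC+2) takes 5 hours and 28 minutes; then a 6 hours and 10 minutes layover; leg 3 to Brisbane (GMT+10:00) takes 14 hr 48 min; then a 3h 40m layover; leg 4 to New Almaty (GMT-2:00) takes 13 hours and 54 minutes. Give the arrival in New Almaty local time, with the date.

08:07 on April 7

Convert departure to UTC: 08:50 + 9:00 = 17:50 UTC on Apr 4.
Add 13 hours 7 minutes leg 1 → 06:57 UTC (Apr 5).
Add 7 hours 10 minutes layover in Cinderford → 14:07 UTC.
Add 5 hours and 28 minutes leg 2 → 19:35 UTC.
Add 6 hours 10 minutes layover in Berlin → 01:45 UTC (Apr 6).
Add 14 hours and 48 minutes leg 3 → 16:33 UTC.
Add 3 hours and 40 minutes layover in Brisbane → 20:13 UTC.
Add 13 hours 54 minutes leg 4 → 10:07 UTC (Apr 7).
New Almaty is UTC−2:00, so local arrival = 10:07 − 2:00 = 08:07 on Apr 7.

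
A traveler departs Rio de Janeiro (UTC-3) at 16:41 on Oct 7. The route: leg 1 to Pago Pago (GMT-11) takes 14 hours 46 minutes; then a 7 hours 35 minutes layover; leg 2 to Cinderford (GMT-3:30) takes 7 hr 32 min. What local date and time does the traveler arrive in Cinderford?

22:04 on October 8

Convert departure to UTC: 16:41 + 3:00 = 19:41 UTC on Oct 7.
Add 14 hours and 46 minutes leg 1 → 10:27 UTC (Oct 8).
Add 7 hours 35 minutes layover in Pago Pago → 18:02 UTC.
Add 7 hours and 32 minutes leg 2 → 01:34 UTC (Oct 9).
Cinderford is UTC−3:30, so local arrival = 01:34 − 3:30 = 22:04 on Oct 8.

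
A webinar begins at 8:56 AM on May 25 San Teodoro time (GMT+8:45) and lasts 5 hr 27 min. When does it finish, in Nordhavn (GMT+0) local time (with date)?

Convert start to UTC: 8:56 AM − 8:45 = 12:11 AM UTC on May 25.
Add 5 hours and 27 minutes duration → 5:38 AM UTC.
Nordhavn is UTC+0, so local end time is the same: 5:38 AM on May 25.

5:38 AM on May 25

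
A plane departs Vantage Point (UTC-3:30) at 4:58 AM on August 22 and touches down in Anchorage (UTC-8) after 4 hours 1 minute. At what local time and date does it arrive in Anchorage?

Convert departure to UTC: 4:58 AM + 3:30 = 8:28 AM UTC on Aug 22.
Add 4 hours and 1 minute travel time → 12:29 PM UTC.
Anchorage is UTC−8:00, so local arrival = 12:29 PM − 8:00 = 4:29 AM on Aug 22.

4:29 AM on August 22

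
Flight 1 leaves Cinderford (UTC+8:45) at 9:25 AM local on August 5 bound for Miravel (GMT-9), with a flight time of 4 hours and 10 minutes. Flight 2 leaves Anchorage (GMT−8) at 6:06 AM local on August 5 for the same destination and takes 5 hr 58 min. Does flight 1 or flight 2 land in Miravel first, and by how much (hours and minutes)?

the first, by 15 hours 14 minutes

Flight 1 in UTC: 9:25 AM − 8:45 = 12:40 AM on Aug 5.
+4 hours 10 minutes → arrive 4:50 AM UTC on Aug 5.
Flight 2 in UTC: 6:06 AM + 8:00 = 2:06 PM on Aug 5.
+5 hours 58 minutes → arrive 8:04 PM UTC on Aug 5.
Flight 1 lands earlier by 15 hours 14 minutes.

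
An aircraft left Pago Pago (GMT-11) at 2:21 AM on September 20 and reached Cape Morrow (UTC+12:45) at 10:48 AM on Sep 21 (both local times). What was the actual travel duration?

Departure in UTC: 2:21 AM + 11:00 = 1:21 PM on Sep 20.
Arrival in UTC: 10:48 AM − 12:45 = 10:03 PM on Sep 20.
Elapsed = 10:03 PM − 1:21 PM = 8 hours 42 minutes.

8 hours 42 minutes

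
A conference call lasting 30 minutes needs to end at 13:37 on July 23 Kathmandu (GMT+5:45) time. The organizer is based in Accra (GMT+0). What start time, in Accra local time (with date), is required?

07:22 on July 23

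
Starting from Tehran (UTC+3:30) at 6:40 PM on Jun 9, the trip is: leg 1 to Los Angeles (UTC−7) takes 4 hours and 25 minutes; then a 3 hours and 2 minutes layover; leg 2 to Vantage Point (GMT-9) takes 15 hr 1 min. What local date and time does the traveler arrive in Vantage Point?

Convert departure to UTC: 6:40 PM − 3:30 = 3:10 PM UTC on Jun 9.
Add 4 hours and 25 minutes leg 1 → 7:35 PM UTC.
Add 3 hours and 2 minutes layover in Los Angeles → 10:37 PM UTC.
Add 15 hours 1 minute leg 2 → 1:38 PM UTC (Jun 10).
Vantage Point is UTC−9:00, so local arrival = 1:38 PM − 9:00 = 4:38 AM on Jun 10.

4:38 AM on June 10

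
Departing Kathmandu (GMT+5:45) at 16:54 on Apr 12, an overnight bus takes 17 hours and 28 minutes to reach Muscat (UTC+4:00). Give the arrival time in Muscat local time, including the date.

08:37 on April 13

Convert departure to UTC: 16:54 − 5:45 = 11:09 UTC on Apr 12.
Add 17 hours and 28 minutes travel time → 04:37 UTC (Apr 13).
Muscat is UTC+4:00, so local arrival = 04:37 + 4:00 = 08:37 on Apr 13.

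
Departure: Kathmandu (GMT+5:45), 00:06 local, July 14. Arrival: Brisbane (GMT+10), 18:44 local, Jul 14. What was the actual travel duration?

Departure in UTC: 00:06 − 5:45 = 18:21 on Jul 13.
Arrival in UTC: 18:44 − 10:00 = 08:44 on Jul 14.
Elapsed = 08:44 − 18:21 (+1 day) = 14 hours 23 minutes.

14 hours 23 minutes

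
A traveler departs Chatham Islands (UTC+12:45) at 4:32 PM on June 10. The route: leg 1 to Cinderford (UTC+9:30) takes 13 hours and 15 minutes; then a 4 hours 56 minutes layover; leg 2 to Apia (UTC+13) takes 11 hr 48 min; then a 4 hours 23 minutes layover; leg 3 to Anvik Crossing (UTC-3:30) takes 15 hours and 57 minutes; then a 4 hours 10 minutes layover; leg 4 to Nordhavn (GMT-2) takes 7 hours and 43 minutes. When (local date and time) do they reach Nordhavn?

3:59 PM on June 12

Convert departure to UTC: 4:32 PM − 12:45 = 3:47 AM UTC on Jun 10.
Add 13 hours 15 minutes leg 1 → 5:02 PM UTC.
Add 4 hours 56 minutes layover in Cinderford → 9:58 PM UTC.
Add 11 hours 48 minutes leg 2 → 9:46 AM UTC (Jun 11).
Add 4 hours and 23 minutes layover in Apia → 2:09 PM UTC.
Add 15 hours 57 minutes leg 3 → 6:06 AM UTC (Jun 12).
Add 4 hours and 10 minutes layover in Anvik Crossing → 10:16 AM UTC.
Add 7 hours 43 minutes leg 4 → 5:59 PM UTC.
Nordhavn is UTC−2:00, so local arrival = 5:59 PM − 2:00 = 3:59 PM on Jun 12.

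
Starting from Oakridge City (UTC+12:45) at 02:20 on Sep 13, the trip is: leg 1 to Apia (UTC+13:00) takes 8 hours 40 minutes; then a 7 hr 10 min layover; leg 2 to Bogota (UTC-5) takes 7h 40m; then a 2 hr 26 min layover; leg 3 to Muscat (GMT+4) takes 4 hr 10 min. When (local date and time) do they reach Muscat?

Convert departure to UTC: 02:20 − 12:45 = 13:35 UTC on Sep 12.
Add 8 hours 40 minutes leg 1 → 22:15 UTC.
Add 7 hours 10 minutes layover in Apia → 05:25 UTC (Sep 13).
Add 7 hours and 40 minutes leg 2 → 13:05 UTC.
Add 2 hours 26 minutes layover in Bogota → 15:31 UTC.
Add 4 hours 10 minutes leg 3 → 19:41 UTC.
Muscat is UTC+4:00, so local arrival = 19:41 + 4:00 = 23:41 on Sep 13.

23:41 on Sep 13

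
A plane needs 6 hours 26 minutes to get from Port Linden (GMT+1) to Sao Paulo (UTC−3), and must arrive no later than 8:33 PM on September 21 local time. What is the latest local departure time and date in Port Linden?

6:07 PM on September 21

Target arrival in UTC: 8:33 PM + 3:00 = 11:33 PM on Sep 21.
Subtract 6 hours 26 minutes → departure 5:07 PM UTC on Sep 21.
Port Linden is UTC+1:00: 5:07 PM + 1:00 = 6:07 PM on Sep 21.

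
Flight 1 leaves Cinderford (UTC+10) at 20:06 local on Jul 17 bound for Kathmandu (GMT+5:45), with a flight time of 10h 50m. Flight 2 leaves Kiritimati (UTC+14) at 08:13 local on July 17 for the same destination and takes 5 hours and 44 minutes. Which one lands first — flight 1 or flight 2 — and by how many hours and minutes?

the second, by 20 hours 59 minutes

Flight 1 in UTC: 20:06 − 10:00 = 10:06 on Jul 17.
+10 hours 50 minutes → arrive 20:56 UTC on Jul 17.
Flight 2 in UTC: 08:13 − 14:00 = 18:13 on Jul 16.
+5 hours 44 minutes → arrive 23:57 UTC on Jul 16.
Flight 2 lands earlier by 20 hours 59 minutes.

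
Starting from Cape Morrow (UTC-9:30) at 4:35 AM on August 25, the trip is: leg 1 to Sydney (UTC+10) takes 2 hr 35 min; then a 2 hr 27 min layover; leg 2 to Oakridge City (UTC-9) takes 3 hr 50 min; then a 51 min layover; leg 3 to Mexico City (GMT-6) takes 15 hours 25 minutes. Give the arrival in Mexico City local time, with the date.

9:13 AM on Aug 26

Convert departure to UTC: 4:35 AM + 9:30 = 2:05 PM UTC on Aug 25.
Add 2 hours and 35 minutes leg 1 → 4:40 PM UTC.
Add 2 hours 27 minutes layover in Sydney → 7:07 PM UTC.
Add 3 hours and 50 minutes leg 2 → 10:57 PM UTC.
Add 51 minutes layover in Oakridge City → 11:48 PM UTC.
Add 15 hours 25 minutes leg 3 → 3:13 PM UTC (Aug 26).
Mexico City is UTC−6:00, so local arrival = 3:13 PM − 6:00 = 9:13 AM on Aug 26.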